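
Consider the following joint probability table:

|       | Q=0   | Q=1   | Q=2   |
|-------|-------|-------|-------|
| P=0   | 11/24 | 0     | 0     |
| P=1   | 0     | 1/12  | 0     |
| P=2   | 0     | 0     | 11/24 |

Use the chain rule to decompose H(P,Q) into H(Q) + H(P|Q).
By the chain rule: H(P,Q) = H(Q) + H(P|Q)

Marginal P(Q) (column sums):
  P(Q=0) = 11/24 + 0 + 0 = 11/24
  P(Q=1) = 0 + 1/12 + 0 = 1/12
  P(Q=2) = 0 + 0 + 11/24 = 11/24
H(Q) = -[(11/24)·log₂(11/24) + (1/12)·log₂(1/12) + (11/24)·log₂(11/24)]
  = 0.5159 + 0.2987 + 0.5159
  = 1.3305 bits
H(P|Q) = -Σ P(P,Q)·log₂ P(P|Q), where P(P|Q) = P(P,Q) / P(Q)
  (cells with P(P,Q) = 0 contribute 0)
  (P=0,Q=0): P(P|Q) = (11/24)/(11/24) = 1;  -(11/24)·log₂(1) = 0.0000
  (P=1,Q=1): P(P|Q) = (1/12)/(1/12) = 1;  -(1/12)·log₂(1) = 0.0000
  (P=2,Q=2): P(P|Q) = (11/24)/(11/24) = 1;  -(11/24)·log₂(1) = 0.0000
H(P|Q) = 0.0000 + 0.0000 + 0.0000
  = 0.0000 bits

H(P,Q) = H(Q) + H(P|Q) = 1.3305 + 0.0000 = 1.3305 bits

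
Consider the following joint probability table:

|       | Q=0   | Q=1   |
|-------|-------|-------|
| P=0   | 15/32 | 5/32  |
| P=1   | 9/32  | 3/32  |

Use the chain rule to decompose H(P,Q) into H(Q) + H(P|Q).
By the chain rule: H(P,Q) = H(Q) + H(P|Q)

Marginal P(Q) (column sums):
  P(Q=0) = 15/32 + 9/32 = 3/4
  P(Q=1) = 5/32 + 3/32 = 1/4
H(Q) = -[(3/4)·log₂(3/4) + (1/4)·log₂(1/4)]
  = 0.3113 + 0.5000
  = 0.8113 bits
H(P|Q) = -Σ P(P,Q)·log₂ P(P|Q), where P(P|Q) = P(P,Q) / P(Q)
  (P=0,Q=0): P(P|Q) = (15/32)/(3/4) = 5/8;  -(15/32)·log₂(5/8) = 0.3178
  (P=0,Q=1): P(P|Q) = (5/32)/(1/4) = 5/8;  -(5/32)·log₂(5/8) = 0.1059
  (P=1,Q=0): P(P|Q) = (9/32)/(3/4) = 3/8;  -(9/32)·log₂(3/8) = 0.3980
  (P=1,Q=1): P(P|Q) = (3/32)/(1/4) = 3/8;  -(3/32)·log₂(3/8) = 0.1327
H(P|Q) = 0.3178 + 0.1059 + 0.3980 + 0.1327
  = 0.9544 bits

H(P,Q) = H(Q) + H(P|Q) = 0.8113 + 0.9544 = 1.7657 bits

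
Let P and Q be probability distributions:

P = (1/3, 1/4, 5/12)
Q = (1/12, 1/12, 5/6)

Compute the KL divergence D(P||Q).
D(P||Q) = Σ P(i) log₂(P(i)/Q(i))
  i=0: (1/3) × log₂((1/3)/(1/12)) = (1/3) × log₂(4) = 0.6667
  i=1: (1/4) × log₂((1/4)/(1/12)) = (1/4) × log₂(3) = 0.3962
  i=2: (5/12) × log₂((5/12)/(5/6)) = (5/12) × log₂(1/2) = -0.4167
D(P||Q) = 0.6667 + 0.3962 - 0.4167
  = 0.6462 bits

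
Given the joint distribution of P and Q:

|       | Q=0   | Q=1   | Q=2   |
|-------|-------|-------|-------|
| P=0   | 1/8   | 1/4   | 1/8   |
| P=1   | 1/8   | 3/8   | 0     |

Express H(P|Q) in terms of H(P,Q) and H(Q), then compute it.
H(P|Q) = H(P,Q) - H(Q)

Marginal P(Q) (column sums):
  P(Q=0) = 1/8 + 1/8 = 1/4
  P(Q=1) = 1/4 + 3/8 = 5/8
  P(Q=2) = 1/8 + 0 = 1/8

H(P,Q) = -[(1/8)·log₂(1/8) + (1/4)·log₂(1/4) + (1/8)·log₂(1/8) + (1/8)·log₂(1/8) + (3/8)·log₂(3/8)]
  = 0.3750 + 0.5000 + 0.3750 + 0.3750 + 0.5306
  = 2.1556 bits
H(Q) = -[(1/4)·log₂(1/4) + (5/8)·log₂(5/8) + (1/8)·log₂(1/8)]
  = 0.5000 + 0.4238 + 0.3750
  = 1.2988 bits

H(P|Q) = 2.1556 - 1.2988 = 0.8568 bits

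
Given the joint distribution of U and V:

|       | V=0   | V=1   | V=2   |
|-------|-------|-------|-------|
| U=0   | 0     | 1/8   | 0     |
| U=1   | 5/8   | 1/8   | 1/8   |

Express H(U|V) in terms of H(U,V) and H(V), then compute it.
H(U|V) = H(U,V) - H(V)

Marginal P(V) (column sums):
  P(V=0) = 0 + 5/8 = 5/8
  P(V=1) = 1/8 + 1/8 = 1/4
  P(V=2) = 0 + 1/8 = 1/8

H(U,V) = -[(1/8)·log₂(1/8) + (5/8)·log₂(5/8) + (1/8)·log₂(1/8) + (1/8)·log₂(1/8)]
  = 0.3750 + 0.4238 + 0.3750 + 0.3750
  = 1.5488 bits
H(V) = -[(5/8)·log₂(5/8) + (1/4)·log₂(1/4) + (1/8)·log₂(1/8)]
  = 0.4238 + 0.5000 + 0.3750
  = 1.2988 bits

H(U|V) = 1.5488 - 1.2988 = 0.2500 bits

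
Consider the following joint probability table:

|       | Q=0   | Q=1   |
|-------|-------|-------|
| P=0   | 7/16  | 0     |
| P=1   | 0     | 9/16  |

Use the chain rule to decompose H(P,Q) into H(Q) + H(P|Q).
By the chain rule: H(P,Q) = H(Q) + H(P|Q)

Marginal P(Q) (column sums):
  P(Q=0) = 7/16 + 0 = 7/16
  P(Q=1) = 0 + 9/16 = 9/16
H(Q) = -[(7/16)·log₂(7/16) + (9/16)·log₂(9/16)]
  = 0.5218 + 0.4669
  = 0.9887 bits
H(P|Q) = -Σ P(P,Q)·log₂ P(P|Q), where P(P|Q) = P(P,Q) / P(Q)
  (cells with P(P,Q) = 0 contribute 0)
  (P=0,Q=0): P(P|Q) = (7/16)/(7/16) = 1;  -(7/16)·log₂(1) = 0.0000
  (P=1,Q=1): P(P|Q) = (9/16)/(9/16) = 1;  -(9/16)·log₂(1) = 0.0000
H(P|Q) = 0.0000 + 0.0000
  = 0.0000 bits

H(P,Q) = H(Q) + H(P|Q) = 0.9887 + 0.0000 = 0.9887 bits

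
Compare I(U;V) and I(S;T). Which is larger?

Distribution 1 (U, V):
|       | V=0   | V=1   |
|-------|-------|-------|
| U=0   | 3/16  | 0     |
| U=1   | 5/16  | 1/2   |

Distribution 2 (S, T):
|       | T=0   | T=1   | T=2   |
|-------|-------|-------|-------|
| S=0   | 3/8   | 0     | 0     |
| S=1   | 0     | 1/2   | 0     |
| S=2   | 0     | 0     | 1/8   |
Distribution 1 (U, V):
Marginal P(U) (row sums):
  P(U=0) = 3/16 + 0 = 3/16
  P(U=1) = 5/16 + 1/2 = 13/16
Marginal P(V) (column sums):
  P(V=0) = 3/16 + 5/16 = 1/2
  P(V=1) = 0 + 1/2 = 1/2

H(U) = -[(3/16)·log₂(3/16) + (13/16)·log₂(13/16)]
  = 0.4528 + 0.2434
  = 0.6962 bits
H(V) = -[(1/2)·log₂(1/2) + (1/2)·log₂(1/2)]
  = 0.5000 + 0.5000
  = 1.0000 bits
H(U,V) = -[(3/16)·log₂(3/16) + (5/16)·log₂(5/16) + (1/2)·log₂(1/2)]
  = 0.4528 + 0.5244 + 0.5000
  = 1.4772 bits

I(U;V) = H(U) + H(V) - H(U,V)
  = 0.6962 + 1.0000 - 1.4772
  = 0.2190 bits

Distribution 2 (S, T):
Marginal P(S) (row sums):
  P(S=0) = 3/8 + 0 + 0 = 3/8
  P(S=1) = 0 + 1/2 + 0 = 1/2
  P(S=2) = 0 + 0 + 1/8 = 1/8
Marginal P(T) (column sums):
  P(T=0) = 3/8 + 0 + 0 = 3/8
  P(T=1) = 0 + 1/2 + 0 = 1/2
  P(T=2) = 0 + 0 + 1/8 = 1/8

H(S) = -[(3/8)·log₂(3/8) + (1/2)·log₂(1/2) + (1/8)·log₂(1/8)]
  = 0.5306 + 0.5000 + 0.3750
  = 1.4056 bits
H(T) = -[(3/8)·log₂(3/8) + (1/2)·log₂(1/2) + (1/8)·log₂(1/8)]
  = 0.5306 + 0.5000 + 0.3750
  = 1.4056 bits
H(S,T) = -[(3/8)·log₂(3/8) + (1/2)·log₂(1/2) + (1/8)·log₂(1/8)]
  = 0.5306 + 0.5000 + 0.3750
  = 1.4056 bits

I(S;T) = H(S) + H(T) - H(S,T)
  = 1.4056 + 1.4056 - 1.4056
  = 1.4056 bits

I(S;T) = 1.4056 bits > I(U;V) = 0.2190 bits, so (S, T) has the higher mutual information (stronger dependence).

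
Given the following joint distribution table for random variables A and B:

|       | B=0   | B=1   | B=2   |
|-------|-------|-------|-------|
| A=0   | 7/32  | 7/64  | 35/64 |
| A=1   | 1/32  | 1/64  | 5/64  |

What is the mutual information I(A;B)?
Marginal P(A) (row sums):
  P(A=0) = 7/32 + 7/64 + 35/64 = 7/8
  P(A=1) = 1/32 + 1/64 + 5/64 = 1/8
Marginal P(B) (column sums):
  P(B=0) = 7/32 + 1/32 = 1/4
  P(B=1) = 7/64 + 1/64 = 1/8
  P(B=2) = 35/64 + 5/64 = 5/8

H(A) = -[(7/8)·log₂(7/8) + (1/8)·log₂(1/8)]
  = 0.1686 + 0.3750
  = 0.5436 bits
H(B) = -[(1/4)·log₂(1/4) + (1/8)·log₂(1/8) + (5/8)·log₂(5/8)]
  = 0.5000 + 0.3750 + 0.4238
  = 1.2988 bits
H(A,B) = -[(7/32)·log₂(7/32) + (7/64)·log₂(7/64) + (35/64)·log₂(35/64) + (1/32)·log₂(1/32) + (1/64)·log₂(1/64) + (5/64)·log₂(5/64)]
  = 0.4796 + 0.3492 + 0.4762 + 0.1563 + 0.0938 + 0.2873
  = 1.8424 bits

I(A;B) = H(A) + H(B) - H(A,B)
  = 0.5436 + 1.2988 - 1.8424
  = 0.0000 bits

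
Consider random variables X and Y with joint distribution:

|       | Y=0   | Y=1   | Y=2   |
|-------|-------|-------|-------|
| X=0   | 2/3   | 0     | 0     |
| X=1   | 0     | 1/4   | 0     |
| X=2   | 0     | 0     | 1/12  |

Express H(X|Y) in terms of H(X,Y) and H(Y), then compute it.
H(X|Y) = H(X,Y) - H(Y)

Marginal P(Y) (column sums):
  P(Y=0) = 2/3 + 0 + 0 = 2/3
  P(Y=1) = 0 + 1/4 + 0 = 1/4
  P(Y=2) = 0 + 0 + 1/12 = 1/12

H(X,Y) = -[(2/3)·log₂(2/3) + (1/4)·log₂(1/4) + (1/12)·log₂(1/12)]
  = 0.3900 + 0.5000 + 0.2987
  = 1.1887 bits
H(Y) = -[(2/3)·log₂(2/3) + (1/4)·log₂(1/4) + (1/12)·log₂(1/12)]
  = 0.3900 + 0.5000 + 0.2987
  = 1.1887 bits

H(X|Y) = 1.1887 - 1.1887 = 0.0000 bits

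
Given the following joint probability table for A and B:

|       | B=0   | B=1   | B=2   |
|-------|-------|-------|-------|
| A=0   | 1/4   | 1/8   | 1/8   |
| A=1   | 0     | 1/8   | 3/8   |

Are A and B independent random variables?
Marginal P(A) (row sums):
  P(A=0) = 1/4 + 1/8 + 1/8 = 1/2
  P(A=1) = 0 + 1/8 + 3/8 = 1/2
Marginal P(B) (column sums):
  P(B=0) = 1/4 + 0 = 1/4
  P(B=1) = 1/8 + 1/8 = 1/4
  P(B=2) = 1/8 + 3/8 = 1/2

A and B are independent iff P(A=i,B=j) = P(A=i)·P(B=j) for every cell.
  P(A=0)·P(B=0) = 1/2 × 1/4 = 1/8, but P(A=0,B=0) = 1/4 ✗

No, A and B are not independent. Quantitatively, I(A;B) > 0:

H(A) = -[(1/2)·log₂(1/2) + (1/2)·log₂(1/2)]
  = 0.5000 + 0.5000
  = 1.0000 bits
H(B) = -[(1/4)·log₂(1/4) + (1/4)·log₂(1/4) + (1/2)·log₂(1/2)]
  = 0.5000 + 0.5000 + 0.5000
  = 1.5000 bits
H(A,B) = -[(1/4)·log₂(1/4) + (1/8)·log₂(1/8) + (1/8)·log₂(1/8) + (1/8)·log₂(1/8) + (3/8)·log₂(3/8)]
  = 0.5000 + 0.3750 + 0.3750 + 0.3750 + 0.5306
  = 2.1556 bits
I(A;B) = H(A) + H(B) - H(A,B) = 1.0000 + 1.5000 - 2.1556 = 0.3444 bits > 0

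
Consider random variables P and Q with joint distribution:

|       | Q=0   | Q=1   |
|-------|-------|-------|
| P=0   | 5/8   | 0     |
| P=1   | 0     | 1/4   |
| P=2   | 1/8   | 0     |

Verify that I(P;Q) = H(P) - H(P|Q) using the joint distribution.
Left side, from I(P;Q) = H(P) + H(Q) - H(P,Q):
Marginal P(P) (row sums):
  P(P=0) = 5/8 + 0 = 5/8
  P(P=1) = 0 + 1/4 = 1/4
  P(P=2) = 1/8 + 0 = 1/8
Marginal P(Q) (column sums):
  P(Q=0) = 5/8 + 0 + 1/8 = 3/4
  P(Q=1) = 0 + 1/4 + 0 = 1/4

H(P) = -[(5/8)·log₂(5/8) + (1/4)·log₂(1/4) + (1/8)·log₂(1/8)]
  = 0.4238 + 0.5000 + 0.3750
  = 1.2988 bits
H(Q) = -[(3/4)·log₂(3/4) + (1/4)·log₂(1/4)]
  = 0.3113 + 0.5000
  = 0.8113 bits
H(P,Q) = -[(5/8)·log₂(5/8) + (1/4)·log₂(1/4) + (1/8)·log₂(1/8)]
  = 0.4238 + 0.5000 + 0.3750
  = 1.2988 bits

I(P;Q) = H(P) + H(Q) - H(P,Q)
  = 1.2988 + 0.8113 - 1.2988
  = 0.8113 bits

Right side, with H(P|Q) computed directly from the conditional probabilities:
H(P|Q) = -Σ P(P,Q)·log₂ P(P|Q), where P(P|Q) = P(P,Q) / P(Q)
  (cells with P(P,Q) = 0 contribute 0)
  (P=0,Q=0): P(P|Q) = (5/8)/(3/4) = 5/6;  -(5/8)·log₂(5/6) = 0.1644
  (P=1,Q=1): P(P|Q) = (1/4)/(1/4) = 1;  -(1/4)·log₂(1) = 0.0000
  (P=2,Q=0): P(P|Q) = (1/8)/(3/4) = 1/6;  -(1/8)·log₂(1/6) = 0.3231
H(P|Q) = 0.1644 + 0.0000 + 0.3231
  = 0.4875 bits
H(P) - H(P|Q) = 1.2988 - 0.4875 = 0.8113 bits

Both sides equal 0.8113 bits, so I(P;Q) = H(P) - H(P|Q) ✓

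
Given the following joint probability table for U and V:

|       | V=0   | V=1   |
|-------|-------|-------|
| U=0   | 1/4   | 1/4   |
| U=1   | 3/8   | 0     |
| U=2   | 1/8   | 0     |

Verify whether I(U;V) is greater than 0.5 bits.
Marginal P(U) (row sums):
  P(U=0) = 1/4 + 1/4 = 1/2
  P(U=1) = 3/8 + 0 = 3/8
  P(U=2) = 1/8 + 0 = 1/8
Marginal P(V) (column sums):
  P(V=0) = 1/4 + 3/8 + 1/8 = 3/4
  P(V=1) = 1/4 + 0 + 0 = 1/4

H(U) = -[(1/2)·log₂(1/2) + (3/8)·log₂(3/8) + (1/8)·log₂(1/8)]
  = 0.5000 + 0.5306 + 0.3750
  = 1.4056 bits
H(V) = -[(3/4)·log₂(3/4) + (1/4)·log₂(1/4)]
  = 0.3113 + 0.5000
  = 0.8113 bits
H(U,V) = -[(1/4)·log₂(1/4) + (1/4)·log₂(1/4) + (3/8)·log₂(3/8) + (1/8)·log₂(1/8)]
  = 0.5000 + 0.5000 + 0.5306 + 0.3750
  = 1.9056 bits

I(U;V) = H(U) + H(V) - H(U,V)
  = 1.4056 + 0.8113 - 1.9056
  = 0.3113 bits

No. I(U;V) = 0.3113 bits, which is ≤ 0.5 bits.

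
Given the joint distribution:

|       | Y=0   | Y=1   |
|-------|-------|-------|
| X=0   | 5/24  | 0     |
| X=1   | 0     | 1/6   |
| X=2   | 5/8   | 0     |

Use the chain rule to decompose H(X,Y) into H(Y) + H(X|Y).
By the chain rule: H(X,Y) = H(Y) + H(X|Y)

Marginal P(Y) (column sums):
  P(Y=0) = 5/24 + 0 + 5/8 = 5/6
  P(Y=1) = 0 + 1/6 + 0 = 1/6
H(Y) = -[(5/6)·log₂(5/6) + (1/6)·log₂(1/6)]
  = 0.2192 + 0.4308
  = 0.6500 bits
H(X|Y) = -Σ P(X,Y)·log₂ P(X|Y), where P(X|Y) = P(X,Y) / P(Y)
  (cells with P(X,Y) = 0 contribute 0)
  (X=0,Y=0): P(X|Y) = (5/24)/(5/6) = 1/4;  -(5/24)·log₂(1/4) = 0.4167
  (X=1,Y=1): P(X|Y) = (1/6)/(1/6) = 1;  -(1/6)·log₂(1) = 0.0000
  (X=2,Y=0): P(X|Y) = (5/8)/(5/6) = 3/4;  -(5/8)·log₂(3/4) = 0.2594
H(X|Y) = 0.4167 + 0.0000 + 0.2594
  = 0.6761 bits

H(X,Y) = H(Y) + H(X|Y) = 0.6500 + 0.6761 = 1.3261 bits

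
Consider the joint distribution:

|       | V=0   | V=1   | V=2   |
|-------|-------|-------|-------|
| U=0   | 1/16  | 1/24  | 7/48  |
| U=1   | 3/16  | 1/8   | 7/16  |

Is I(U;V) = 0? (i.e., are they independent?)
Marginal P(U) (row sums):
  P(U=0) = 1/16 + 1/24 + 7/48 = 1/4
  P(U=1) = 3/16 + 1/8 + 7/16 = 3/4
Marginal P(V) (column sums):
  P(V=0) = 1/16 + 3/16 = 1/4
  P(V=1) = 1/24 + 1/8 = 1/6
  P(V=2) = 7/48 + 7/16 = 7/12

U and V are independent iff P(U=i,V=j) = P(U=i)·P(V=j) for every cell.
  P(U=0)·P(V=0) = 1/4 × 1/4 = 1/16 = P(U=0,V=0) ✓
  P(U=0)·P(V=1) = 1/4 × 1/6 = 1/24 = P(U=0,V=1) ✓
  P(U=0)·P(V=2) = 1/4 × 7/12 = 7/48 = P(U=0,V=2) ✓
  P(U=1)·P(V=0) = 3/4 × 1/4 = 3/16 = P(U=1,V=0) ✓
  P(U=1)·P(V=1) = 3/4 × 1/6 = 1/8 = P(U=1,V=1) ✓
  P(U=1)·P(V=2) = 3/4 × 7/12 = 7/16 = P(U=1,V=2) ✓

Yes, U and V are independent: every cell factors, so I(U;V) = 0 bits.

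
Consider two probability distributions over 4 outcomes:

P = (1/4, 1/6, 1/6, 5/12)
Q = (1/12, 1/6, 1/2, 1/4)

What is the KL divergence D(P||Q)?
D(P||Q) = Σ P(i) log₂(P(i)/Q(i))
  i=0: (1/4) × log₂((1/4)/(1/12)) = (1/4) × log₂(3) = 0.3962
  i=1: (1/6) × log₂((1/6)/(1/6)) = (1/6) × log₂(1) = 0.0000
  i=2: (1/6) × log₂((1/6)/(1/2)) = (1/6) × log₂(1/3) = -0.2642
  i=3: (5/12) × log₂((5/12)/(1/4)) = (5/12) × log₂(5/3) = 0.3071
D(P||Q) = 0.3962 + 0.0000 - 0.2642 + 0.3071
  = 0.4391 bits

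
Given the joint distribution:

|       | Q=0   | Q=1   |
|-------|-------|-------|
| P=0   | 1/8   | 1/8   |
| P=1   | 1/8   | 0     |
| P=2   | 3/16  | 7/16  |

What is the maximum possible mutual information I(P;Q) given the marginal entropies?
The upper bound on mutual information is I(P;Q) ≤ min(H(P), H(Q)).

Marginal P(P) (row sums):
  P(P=0) = 1/8 + 1/8 = 1/4
  P(P=1) = 1/8 + 0 = 1/8
  P(P=2) = 3/16 + 7/16 = 5/8
Marginal P(Q) (column sums):
  P(Q=0) = 1/8 + 1/8 + 3/16 = 7/16
  P(Q=1) = 1/8 + 0 + 7/16 = 9/16

H(P) = -[(1/4)·log₂(1/4) + (1/8)·log₂(1/8) + (5/8)·log₂(5/8)]
  = 0.5000 + 0.3750 + 0.4238
  = 1.2988 bits
H(Q) = -[(7/16)·log₂(7/16) + (9/16)·log₂(9/16)]
  = 0.5218 + 0.4669
  = 0.9887 bits

Maximum possible I(P;Q) = min(1.2988, 0.9887) = 0.9887 bits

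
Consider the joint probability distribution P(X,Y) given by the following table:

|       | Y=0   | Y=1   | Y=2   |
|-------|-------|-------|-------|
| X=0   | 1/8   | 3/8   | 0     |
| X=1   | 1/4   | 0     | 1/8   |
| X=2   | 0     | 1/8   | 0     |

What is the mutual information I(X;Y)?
Marginal P(X) (row sums):
  P(X=0) = 1/8 + 3/8 + 0 = 1/2
  P(X=1) = 1/4 + 0 + 1/8 = 3/8
  P(X=2) = 0 + 1/8 + 0 = 1/8
Marginal P(Y) (column sums):
  P(Y=0) = 1/8 + 1/4 + 0 = 3/8
  P(Y=1) = 3/8 + 0 + 1/8 = 1/2
  P(Y=2) = 0 + 1/8 + 0 = 1/8

H(X) = -[(1/2)·log₂(1/2) + (3/8)·log₂(3/8) + (1/8)·log₂(1/8)]
  = 0.5000 + 0.5306 + 0.3750
  = 1.4056 bits
H(Y) = -[(3/8)·log₂(3/8) + (1/2)·log₂(1/2) + (1/8)·log₂(1/8)]
  = 0.5306 + 0.5000 + 0.3750
  = 1.4056 bits
H(X,Y) = -[(1/8)·log₂(1/8) + (3/8)·log₂(3/8) + (1/4)·log₂(1/4) + (1/8)·log₂(1/8) + (1/8)·log₂(1/8)]
  = 0.3750 + 0.5306 + 0.5000 + 0.3750 + 0.3750
  = 2.1556 bits

I(X;Y) = H(X) + H(Y) - H(X,Y)
  = 1.4056 + 1.4056 - 2.1556
  = 0.6556 bits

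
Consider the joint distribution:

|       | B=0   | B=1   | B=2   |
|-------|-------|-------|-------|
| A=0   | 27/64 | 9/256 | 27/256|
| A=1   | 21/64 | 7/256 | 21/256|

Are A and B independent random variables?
Marginal P(A) (row sums):
  P(A=0) = 27/64 + 9/256 + 27/256 = 9/16
  P(A=1) = 21/64 + 7/256 + 21/256 = 7/16
Marginal P(B) (column sums):
  P(B=0) = 27/64 + 21/64 = 3/4
  P(B=1) = 9/256 + 7/256 = 1/16
  P(B=2) = 27/256 + 21/256 = 3/16

A and B are independent iff P(A=i,B=j) = P(A=i)·P(B=j) for every cell.
  P(A=0)·P(B=0) = 9/16 × 3/4 = 27/64 = P(A=0,B=0) ✓
  P(A=0)·P(B=1) = 9/16 × 1/16 = 9/256 = P(A=0,B=1) ✓
  P(A=0)·P(B=2) = 9/16 × 3/16 = 27/256 = P(A=0,B=2) ✓
  P(A=1)·P(B=0) = 7/16 × 3/4 = 21/64 = P(A=1,B=0) ✓
  P(A=1)·P(B=1) = 7/16 × 1/16 = 7/256 = P(A=1,B=1) ✓
  P(A=1)·P(B=2) = 7/16 × 3/16 = 21/256 = P(A=1,B=2) ✓

Yes, A and B are independent: every cell factors, so I(A;B) = 0 bits.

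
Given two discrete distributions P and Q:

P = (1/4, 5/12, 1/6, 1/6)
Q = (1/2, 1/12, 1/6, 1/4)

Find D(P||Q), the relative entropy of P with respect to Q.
D(P||Q) = Σ P(i) log₂(P(i)/Q(i))
  i=0: (1/4) × log₂((1/4)/(1/2)) = (1/4) × log₂(1/2) = -0.2500
  i=1: (5/12) × log₂((5/12)/(1/12)) = (5/12) × log₂(5) = 0.9675
  i=2: (1/6) × log₂((1/6)/(1/6)) = (1/6) × log₂(1) = 0.0000
  i=3: (1/6) × log₂((1/6)/(1/4)) = (1/6) × log₂(2/3) = -0.0975
D(P||Q) = -0.2500 + 0.9675 + 0.0000 - 0.0975
  = 0.6200 bits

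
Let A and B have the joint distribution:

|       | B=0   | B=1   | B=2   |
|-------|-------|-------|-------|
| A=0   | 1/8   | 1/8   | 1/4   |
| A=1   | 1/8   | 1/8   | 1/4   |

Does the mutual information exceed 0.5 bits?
Marginal P(A) (row sums):
  P(A=0) = 1/8 + 1/8 + 1/4 = 1/2
  P(A=1) = 1/8 + 1/8 + 1/4 = 1/2
Marginal P(B) (column sums):
  P(B=0) = 1/8 + 1/8 = 1/4
  P(B=1) = 1/8 + 1/8 = 1/4
  P(B=2) = 1/4 + 1/4 = 1/2

H(A) = -[(1/2)·log₂(1/2) + (1/2)·log₂(1/2)]
  = 0.5000 + 0.5000
  = 1.0000 bits
H(B) = -[(1/4)·log₂(1/4) + (1/4)·log₂(1/4) + (1/2)·log₂(1/2)]
  = 0.5000 + 0.5000 + 0.5000
  = 1.5000 bits
H(A,B) = -[(1/8)·log₂(1/8) + (1/8)·log₂(1/8) + (1/4)·log₂(1/4) + (1/8)·log₂(1/8) + (1/8)·log₂(1/8) + (1/4)·log₂(1/4)]
  = 0.3750 + 0.3750 + 0.5000 + 0.3750 + 0.3750 + 0.5000
  = 2.5000 bits

I(A;B) = H(A) + H(B) - H(A,B)
  = 1.0000 + 1.5000 - 2.5000
  = 0.0000 bits

No. I(A;B) = 0.0000 bits, which is ≤ 0.5 bits.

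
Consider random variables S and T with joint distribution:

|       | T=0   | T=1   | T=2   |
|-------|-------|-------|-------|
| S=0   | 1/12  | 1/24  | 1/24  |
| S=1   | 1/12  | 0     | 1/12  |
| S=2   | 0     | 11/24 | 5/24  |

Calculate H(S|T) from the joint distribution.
Marginal P(T) (column sums):
  P(T=0) = 1/12 + 1/12 + 0 = 1/6
  P(T=1) = 1/24 + 0 + 11/24 = 1/2
  P(T=2) = 1/24 + 1/12 + 5/24 = 1/3

H(S|T) = -Σ P(S,T)·log₂ P(S|T), where P(S|T) = P(S,T) / P(T)
  (cells with P(S,T) = 0 contribute 0)
  (S=0,T=0): P(S|T) = (1/12)/(1/6) = 1/2;  -(1/12)·log₂(1/2) = 0.0833
  (S=0,T=1): P(S|T) = (1/24)/(1/2) = 1/12;  -(1/24)·log₂(1/12) = 0.1494
  (S=0,T=2): P(S|T) = (1/24)/(1/3) = 1/8;  -(1/24)·log₂(1/8) = 0.1250
  (S=1,T=0): P(S|T) = (1/12)/(1/6) = 1/2;  -(1/12)·log₂(1/2) = 0.0833
  (S=1,T=2): P(S|T) = (1/12)/(1/3) = 1/4;  -(1/12)·log₂(1/4) = 0.1667
  (S=2,T=1): P(S|T) = (11/24)/(1/2) = 11/12;  -(11/24)·log₂(11/12) = 0.0575
  (S=2,T=2): P(S|T) = (5/24)/(1/3) = 5/8;  -(5/24)·log₂(5/8) = 0.1413
H(S|T) = 0.0833 + 0.1494 + 0.1250 + 0.0833 + 0.1667 + 0.0575 + 0.1413
  = 0.8065 bits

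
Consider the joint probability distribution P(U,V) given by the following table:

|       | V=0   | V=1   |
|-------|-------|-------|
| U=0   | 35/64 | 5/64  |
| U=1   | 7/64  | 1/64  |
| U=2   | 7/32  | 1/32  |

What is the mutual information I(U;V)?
Marginal P(U) (row sums):
  P(U=0) = 35/64 + 5/64 = 5/8
  P(U=1) = 7/64 + 1/64 = 1/8
  P(U=2) = 7/32 + 1/32 = 1/4
Marginal P(V) (column sums):
  P(V=0) = 35/64 + 7/64 + 7/32 = 7/8
  P(V=1) = 5/64 + 1/64 + 1/32 = 1/8

H(U) = -[(5/8)·log₂(5/8) + (1/8)·log₂(1/8) + (1/4)·log₂(1/4)]
  = 0.4238 + 0.3750 + 0.5000
  = 1.2988 bits
H(V) = -[(7/8)·log₂(7/8) + (1/8)·log₂(1/8)]
  = 0.1686 + 0.3750
  = 0.5436 bits
H(U,V) = -[(35/64)·log₂(35/64) + (5/64)·log₂(5/64) + (7/64)·log₂(7/64) + (1/64)·log₂(1/64) + (7/32)·log₂(7/32) + (1/32)·log₂(1/32)]
  = 0.4762 + 0.2873 + 0.3492 + 0.0938 + 0.4796 + 0.1563
  = 1.8424 bits

I(U;V) = H(U) + H(V) - H(U,V)
  = 1.2988 + 0.5436 - 1.8424
  = 0.0000 bits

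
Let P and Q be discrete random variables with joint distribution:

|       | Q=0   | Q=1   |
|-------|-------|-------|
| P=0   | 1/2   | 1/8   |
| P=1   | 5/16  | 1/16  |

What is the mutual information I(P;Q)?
Marginal P(P) (row sums):
  P(P=0) = 1/2 + 1/8 = 5/8
  P(P=1) = 5/16 + 1/16 = 3/8
Marginal P(Q) (column sums):
  P(Q=0) = 1/2 + 5/16 = 13/16
  P(Q=1) = 1/8 + 1/16 = 3/16

H(P) = -[(5/8)·log₂(5/8) + (3/8)·log₂(3/8)]
  = 0.4238 + 0.5306
  = 0.9544 bits
H(Q) = -[(13/16)·log₂(13/16) + (3/16)·log₂(3/16)]
  = 0.2434 + 0.4528
  = 0.6962 bits
H(P,Q) = -[(1/2)·log₂(1/2) + (1/8)·log₂(1/8) + (5/16)·log₂(5/16) + (1/16)·log₂(1/16)]
  = 0.5000 + 0.3750 + 0.5244 + 0.2500
  = 1.6494 bits

I(P;Q) = H(P) + H(Q) - H(P,Q)
  = 0.9544 + 0.6962 - 1.6494
  = 0.0012 bits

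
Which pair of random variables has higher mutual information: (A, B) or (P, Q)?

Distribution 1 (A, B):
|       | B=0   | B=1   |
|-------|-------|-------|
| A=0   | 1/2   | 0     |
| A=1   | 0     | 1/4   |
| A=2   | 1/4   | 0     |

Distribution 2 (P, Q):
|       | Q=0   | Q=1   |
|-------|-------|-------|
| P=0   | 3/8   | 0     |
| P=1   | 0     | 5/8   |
Distribution 1 (A, B):
Marginal P(A) (row sums):
  P(A=0) = 1/2 + 0 = 1/2
  P(A=1) = 0 + 1/4 = 1/4
  P(A=2) = 1/4 + 0 = 1/4
Marginal P(B) (column sums):
  P(B=0) = 1/2 + 0 + 1/4 = 3/4
  P(B=1) = 0 + 1/4 + 0 = 1/4

H(A) = -[(1/2)·log₂(1/2) + (1/4)·log₂(1/4) + (1/4)·log₂(1/4)]
  = 0.5000 + 0.5000 + 0.5000
  = 1.5000 bits
H(B) = -[(3/4)·log₂(3/4) + (1/4)·log₂(1/4)]
  = 0.3113 + 0.5000
  = 0.8113 bits
H(A,B) = -[(1/2)·log₂(1/2) + (1/4)·log₂(1/4) + (1/4)·log₂(1/4)]
  = 0.5000 + 0.5000 + 0.5000
  = 1.5000 bits

I(A;B) = H(A) + H(B) - H(A,B)
  = 1.5000 + 0.8113 - 1.5000
  = 0.8113 bits

Distribution 2 (P, Q):
Marginal P(P) (row sums):
  P(P=0) = 3/8 + 0 = 3/8
  P(P=1) = 0 + 5/8 = 5/8
Marginal P(Q) (column sums):
  P(Q=0) = 3/8 + 0 = 3/8
  P(Q=1) = 0 + 5/8 = 5/8

H(P) = -[(3/8)·log₂(3/8) + (5/8)·log₂(5/8)]
  = 0.5306 + 0.4238
  = 0.9544 bits
H(Q) = -[(3/8)·log₂(3/8) + (5/8)·log₂(5/8)]
  = 0.5306 + 0.4238
  = 0.9544 bits
H(P,Q) = -[(3/8)·log₂(3/8) + (5/8)·log₂(5/8)]
  = 0.5306 + 0.4238
  = 0.9544 bits

I(P;Q) = H(P) + H(Q) - H(P,Q)
  = 0.9544 + 0.9544 - 0.9544
  = 0.9544 bits

I(P;Q) = 0.9544 bits > I(A;B) = 0.8113 bits, so (P, Q) has the higher mutual information (stronger dependence).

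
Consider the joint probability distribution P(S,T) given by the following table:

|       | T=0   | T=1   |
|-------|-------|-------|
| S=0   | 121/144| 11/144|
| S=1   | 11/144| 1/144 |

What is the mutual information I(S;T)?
Marginal P(S) (row sums):
  P(S=0) = 121/144 + 11/144 = 11/12
  P(S=1) = 11/144 + 1/144 = 1/12
Marginal P(T) (column sums):
  P(T=0) = 121/144 + 11/144 = 11/12
  P(T=1) = 11/144 + 1/144 = 1/12

H(S) = -[(11/12)·log₂(11/12) + (1/12)·log₂(1/12)]
  = 0.1151 + 0.2987
  = 0.4138 bits
H(T) = -[(11/12)·log₂(11/12) + (1/12)·log₂(1/12)]
  = 0.1151 + 0.2987
  = 0.4138 bits
H(S,T) = -[(121/144)·log₂(121/144) + (11/144)·log₂(11/144) + (11/144)·log₂(11/144) + (1/144)·log₂(1/144)]
  = 0.2110 + 0.2834 + 0.2834 + 0.0498
  = 0.8276 bits

I(S;T) = H(S) + H(T) - H(S,T)
  = 0.4138 + 0.4138 - 0.8276
  = 0.0000 bits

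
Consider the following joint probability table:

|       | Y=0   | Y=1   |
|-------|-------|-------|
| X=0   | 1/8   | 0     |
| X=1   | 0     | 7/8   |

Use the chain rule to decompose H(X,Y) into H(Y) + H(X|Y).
By the chain rule: H(X,Y) = H(Y) + H(X|Y)

Marginal P(Y) (column sums):
  P(Y=0) = 1/8 + 0 = 1/8
  P(Y=1) = 0 + 7/8 = 7/8
H(Y) = -[(1/8)·log₂(1/8) + (7/8)·log₂(7/8)]
  = 0.3750 + 0.1686
  = 0.5436 bits
H(X|Y) = -Σ P(X,Y)·log₂ P(X|Y), where P(X|Y) = P(X,Y) / P(Y)
  (cells with P(X,Y) = 0 contribute 0)
  (X=0,Y=0): P(X|Y) = (1/8)/(1/8) = 1;  -(1/8)·log₂(1) = 0.0000
  (X=1,Y=1): P(X|Y) = (7/8)/(7/8) = 1;  -(7/8)·log₂(1) = 0.0000
H(X|Y) = 0.0000 + 0.0000
  = 0.0000 bits

H(X,Y) = H(Y) + H(X|Y) = 0.5436 + 0.0000 = 0.5436 bits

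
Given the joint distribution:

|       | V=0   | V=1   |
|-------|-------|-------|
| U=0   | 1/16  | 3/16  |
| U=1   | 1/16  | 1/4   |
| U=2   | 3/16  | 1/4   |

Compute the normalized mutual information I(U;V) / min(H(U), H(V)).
Marginal P(U) (row sums):
  P(U=0) = 1/16 + 3/16 = 1/4
  P(U=1) = 1/16 + 1/4 = 5/16
  P(U=2) = 3/16 + 1/4 = 7/16
Marginal P(V) (column sums):
  P(V=0) = 1/16 + 1/16 + 3/16 = 5/16
  P(V=1) = 3/16 + 1/4 + 1/4 = 11/16

H(U) = -[(1/4)·log₂(1/4) + (5/16)·log₂(5/16) + (7/16)·log₂(7/16)]
  = 0.5000 + 0.5244 + 0.5218
  = 1.5462 bits
H(V) = -[(5/16)·log₂(5/16) + (11/16)·log₂(11/16)]
  = 0.5244 + 0.3716
  = 0.8960 bits
H(U,V) = -[(1/16)·log₂(1/16) + (3/16)·log₂(3/16) + (1/16)·log₂(1/16) + (1/4)·log₂(1/4) + (3/16)·log₂(3/16) + (1/4)·log₂(1/4)]
  = 0.2500 + 0.4528 + 0.2500 + 0.5000 + 0.4528 + 0.5000
  = 2.4056 bits

I(U;V) = H(U) + H(V) - H(U,V)
  = 1.5462 + 0.8960 - 2.4056
  = 0.0366 bits

min(H(U), H(V)) = min(1.5462, 0.8960) = 0.8960 bits
Normalized MI = 0.0366 / 0.8960 = 0.0408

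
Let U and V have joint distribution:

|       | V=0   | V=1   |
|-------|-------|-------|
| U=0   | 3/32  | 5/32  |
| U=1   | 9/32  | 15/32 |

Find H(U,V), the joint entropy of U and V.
H(U,V) = -Σ P(U,V) log₂ P(U,V), summed over the non-zero cells:
H(U,V) = -[(3/32)·log₂(3/32) + (5/32)·log₂(5/32) + (9/32)·log₂(9/32) + (15/32)·log₂(15/32)]
  = 0.3202 + 0.4184 + 0.5147 + 0.5124
  = 1.7657 bits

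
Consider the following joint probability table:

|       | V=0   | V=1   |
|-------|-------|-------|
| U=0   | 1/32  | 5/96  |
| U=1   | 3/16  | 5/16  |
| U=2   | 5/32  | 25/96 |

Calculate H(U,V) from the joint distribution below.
H(U,V) = -Σ P(U,V) log₂ P(U,V), summed over the non-zero cells:
H(U,V) = -[(1/32)·log₂(1/32) + (5/96)·log₂(5/96) + (3/16)·log₂(3/16) + (5/16)·log₂(5/16) + (5/32)·log₂(5/32) + (25/96)·log₂(25/96)]
  = 0.1563 + 0.2220 + 0.4528 + 0.5244 + 0.4184 + 0.5055
  = 2.2794 bits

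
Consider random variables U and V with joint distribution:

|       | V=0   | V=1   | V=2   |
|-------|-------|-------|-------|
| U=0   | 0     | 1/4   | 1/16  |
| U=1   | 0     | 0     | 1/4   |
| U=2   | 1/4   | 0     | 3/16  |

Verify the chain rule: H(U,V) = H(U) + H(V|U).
Left side:
H(U,V) = -[(1/4)·log₂(1/4) + (1/16)·log₂(1/16) + (1/4)·log₂(1/4) + (1/4)·log₂(1/4) + (3/16)·log₂(3/16)]
  = 0.5000 + 0.2500 + 0.5000 + 0.5000 + 0.4528
  = 2.2028 bits

Right side:
Marginal P(U) (row sums):
  P(U=0) = 0 + 1/4 + 1/16 = 5/16
  P(U=1) = 0 + 0 + 1/4 = 1/4
  P(U=2) = 1/4 + 0 + 3/16 = 7/16
H(U) = -[(5/16)·log₂(5/16) + (1/4)·log₂(1/4) + (7/16)·log₂(7/16)]
  = 0.5244 + 0.5000 + 0.5218
  = 1.5462 bits
H(V|U) = -Σ P(U,V)·log₂ P(V|U), where P(V|U) = P(U,V) / P(U)
  (cells with P(U,V) = 0 contribute 0)
  (U=0,V=1): P(V|U) = (1/4)/(5/16) = 4/5;  -(1/4)·log₂(4/5) = 0.0805
  (U=0,V=2): P(V|U) = (1/16)/(5/16) = 1/5;  -(1/16)·log₂(1/5) = 0.1451
  (U=1,V=2): P(V|U) = (1/4)/(1/4) = 1;  -(1/4)·log₂(1) = 0.0000
  (U=2,V=0): P(V|U) = (1/4)/(7/16) = 4/7;  -(1/4)·log₂(4/7) = 0.2018
  (U=2,V=2): P(V|U) = (3/16)/(7/16) = 3/7;  -(3/16)·log₂(3/7) = 0.2292
H(V|U) = 0.0805 + 0.1451 + 0.0000 + 0.2018 + 0.2292
  = 0.6566 bits
H(U) + H(V|U) = 1.5462 + 0.6566 = 2.2028 bits

Both sides equal 2.2028 bits, so the chain rule holds ✓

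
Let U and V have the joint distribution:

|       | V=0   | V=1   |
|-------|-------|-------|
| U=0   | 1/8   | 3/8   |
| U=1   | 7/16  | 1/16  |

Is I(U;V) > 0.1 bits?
Marginal P(U) (row sums):
  P(U=0) = 1/8 + 3/8 = 1/2
  P(U=1) = 7/16 + 1/16 = 1/2
Marginal P(V) (column sums):
  P(V=0) = 1/8 + 7/16 = 9/16
  P(V=1) = 3/8 + 1/16 = 7/16

H(U) = -[(1/2)·log₂(1/2) + (1/2)·log₂(1/2)]
  = 0.5000 + 0.5000
  = 1.0000 bits
H(V) = -[(9/16)·log₂(9/16) + (7/16)·log₂(7/16)]
  = 0.4669 + 0.5218
  = 0.9887 bits
H(U,V) = -[(1/8)·log₂(1/8) + (3/8)·log₂(3/8) + (7/16)·log₂(7/16) + (1/16)·log₂(1/16)]
  = 0.3750 + 0.5306 + 0.5218 + 0.2500
  = 1.6774 bits

I(U;V) = H(U) + H(V) - H(U,V)
  = 1.0000 + 0.9887 - 1.6774
  = 0.3113 bits

Yes. I(U;V) = 0.3113 bits, which is > 0.1 bits.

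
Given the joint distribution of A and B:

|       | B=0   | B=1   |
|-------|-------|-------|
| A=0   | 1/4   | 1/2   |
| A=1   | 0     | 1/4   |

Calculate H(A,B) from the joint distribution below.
H(A,B) = -Σ P(A,B) log₂ P(A,B), summed over the non-zero cells:
H(A,B) = -[(1/4)·log₂(1/4) + (1/2)·log₂(1/2) + (1/4)·log₂(1/4)]
  = 0.5000 + 0.5000 + 0.5000
  = 1.5000 bits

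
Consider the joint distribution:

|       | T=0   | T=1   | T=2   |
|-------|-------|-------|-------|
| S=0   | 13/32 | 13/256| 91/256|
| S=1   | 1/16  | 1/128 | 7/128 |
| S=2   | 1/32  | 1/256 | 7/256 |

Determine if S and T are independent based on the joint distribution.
Marginal P(S) (row sums):
  P(S=0) = 13/32 + 13/256 + 91/256 = 13/16
  P(S=1) = 1/16 + 1/128 + 7/128 = 1/8
  P(S=2) = 1/32 + 1/256 + 7/256 = 1/16
Marginal P(T) (column sums):
  P(T=0) = 13/32 + 1/16 + 1/32 = 1/2
  P(T=1) = 13/256 + 1/128 + 1/256 = 1/16
  P(T=2) = 91/256 + 7/128 + 7/256 = 7/16

S and T are independent iff P(S=i,T=j) = P(S=i)·P(T=j) for every cell.
  P(S=0)·P(T=0) = 13/16 × 1/2 = 13/32 = P(S=0,T=0) ✓
  P(S=0)·P(T=1) = 13/16 × 1/16 = 13/256 = P(S=0,T=1) ✓
  P(S=0)·P(T=2) = 13/16 × 7/16 = 91/256 = P(S=0,T=2) ✓
  P(S=1)·P(T=0) = 1/8 × 1/2 = 1/16 = P(S=1,T=0) ✓
  P(S=1)·P(T=1) = 1/8 × 1/16 = 1/128 = P(S=1,T=1) ✓
  P(S=1)·P(T=2) = 1/8 × 7/16 = 7/128 = P(S=1,T=2) ✓
  P(S=2)·P(T=0) = 1/16 × 1/2 = 1/32 = P(S=2,T=0) ✓
  P(S=2)·P(T=1) = 1/16 × 1/16 = 1/256 = P(S=2,T=1) ✓
  P(S=2)·P(T=2) = 1/16 × 7/16 = 7/256 = P(S=2,T=2) ✓

Yes, S and T are independent: every cell factors, so I(S;T) = 0 bits.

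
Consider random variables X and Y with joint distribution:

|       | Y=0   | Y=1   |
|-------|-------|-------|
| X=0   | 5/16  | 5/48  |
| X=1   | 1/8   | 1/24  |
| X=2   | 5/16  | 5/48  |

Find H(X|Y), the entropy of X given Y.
Marginal P(Y) (column sums):
  P(Y=0) = 5/16 + 1/8 + 5/16 = 3/4
  P(Y=1) = 5/48 + 1/24 + 5/48 = 1/4

H(X|Y) = -Σ P(X,Y)·log₂ P(X|Y), where P(X|Y) = P(X,Y) / P(Y)
  (X=0,Y=0): P(X|Y) = (5/16)/(3/4) = 5/12;  -(5/16)·log₂(5/12) = 0.3947
  (X=0,Y=1): P(X|Y) = (5/48)/(1/4) = 5/12;  -(5/48)·log₂(5/12) = 0.1316
  (X=1,Y=0): P(X|Y) = (1/8)/(3/4) = 1/6;  -(1/8)·log₂(1/6) = 0.3231
  (X=1,Y=1): P(X|Y) = (1/24)/(1/4) = 1/6;  -(1/24)·log₂(1/6) = 0.1077
  (X=2,Y=0): P(X|Y) = (5/16)/(3/4) = 5/12;  -(5/16)·log₂(5/12) = 0.3947
  (X=2,Y=1): P(X|Y) = (5/48)/(1/4) = 5/12;  -(5/48)·log₂(5/12) = 0.1316
H(X|Y) = 0.3947 + 0.1316 + 0.3231 + 0.1077 + 0.3947 + 0.1316
  = 1.4834 bits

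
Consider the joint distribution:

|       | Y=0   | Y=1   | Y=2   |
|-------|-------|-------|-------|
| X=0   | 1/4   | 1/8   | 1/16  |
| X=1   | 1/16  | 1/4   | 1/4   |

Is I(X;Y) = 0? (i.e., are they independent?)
Marginal P(X) (row sums):
  P(X=0) = 1/4 + 1/8 + 1/16 = 7/16
  P(X=1) = 1/16 + 1/4 + 1/4 = 9/16
Marginal P(Y) (column sums):
  P(Y=0) = 1/4 + 1/16 = 5/16
  P(Y=1) = 1/8 + 1/4 = 3/8
  P(Y=2) = 1/16 + 1/4 = 5/16

X and Y are independent iff P(X=i,Y=j) = P(X=i)·P(Y=j) for every cell.
  P(X=0)·P(Y=0) = 7/16 × 5/16 = 35/256, but P(X=0,Y=0) = 1/4 ✗

No, X and Y are not independent. Quantitatively, I(X;Y) > 0:

H(X) = -[(7/16)·log₂(7/16) + (9/16)·log₂(9/16)]
  = 0.5218 + 0.4669
  = 0.9887 bits
H(Y) = -[(5/16)·log₂(5/16) + (3/8)·log₂(3/8) + (5/16)·log₂(5/16)]
  = 0.5244 + 0.5306 + 0.5244
  = 1.5794 bits
H(X,Y) = -[(1/4)·log₂(1/4) + (1/8)·log₂(1/8) + (1/16)·log₂(1/16) + (1/16)·log₂(1/16) + (1/4)·log₂(1/4) + (1/4)·log₂(1/4)]
  = 0.5000 + 0.3750 + 0.2500 + 0.2500 + 0.5000 + 0.5000
  = 2.3750 bits
I(X;Y) = H(X) + H(Y) - H(X,Y) = 0.9887 + 1.5794 - 2.3750 = 0.1931 bits > 0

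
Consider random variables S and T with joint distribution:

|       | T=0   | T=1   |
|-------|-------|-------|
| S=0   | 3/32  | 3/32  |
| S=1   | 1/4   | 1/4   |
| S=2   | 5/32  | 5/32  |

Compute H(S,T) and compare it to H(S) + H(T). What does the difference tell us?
Marginal P(S) (row sums):
  P(S=0) = 3/32 + 3/32 = 3/16
  P(S=1) = 1/4 + 1/4 = 1/2
  P(S=2) = 5/32 + 5/32 = 5/16
Marginal P(T) (column sums):
  P(T=0) = 3/32 + 1/4 + 5/32 = 1/2
  P(T=1) = 3/32 + 1/4 + 5/32 = 1/2

H(S,T) = -[(3/32)·log₂(3/32) + (3/32)·log₂(3/32) + (1/4)·log₂(1/4) + (1/4)·log₂(1/4) + (5/32)·log₂(5/32) + (5/32)·log₂(5/32)]
  = 0.3202 + 0.3202 + 0.5000 + 0.5000 + 0.4184 + 0.4184
  = 2.4772 bits
H(S) = -[(3/16)·log₂(3/16) + (1/2)·log₂(1/2) + (5/16)·log₂(5/16)]
  = 0.4528 + 0.5000 + 0.5244
  = 1.4772 bits
H(T) = -[(1/2)·log₂(1/2) + (1/2)·log₂(1/2)]
  = 0.5000 + 0.5000
  = 1.0000 bits

H(S) + H(T) = 1.4772 + 1.0000 = 2.4772 bits
Difference: H(S) + H(T) - H(S,T) = 2.4772 - 2.4772 = 0.0000 bits = I(S;T)

The difference is the mutual information; it is 0 here, so S and T are independent (the joint entropy equals the sum of the marginal entropies).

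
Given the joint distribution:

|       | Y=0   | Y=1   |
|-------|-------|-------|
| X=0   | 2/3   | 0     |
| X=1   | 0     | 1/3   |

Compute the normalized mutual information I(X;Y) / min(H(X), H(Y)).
Marginal P(X) (row sums):
  P(X=0) = 2/3 + 0 = 2/3
  P(X=1) = 0 + 1/3 = 1/3
Marginal P(Y) (column sums):
  P(Y=0) = 2/3 + 0 = 2/3
  P(Y=1) = 0 + 1/3 = 1/3

H(X) = -[(2/3)·log₂(2/3) + (1/3)·log₂(1/3)]
  = 0.3900 + 0.5283
  = 0.9183 bits
H(Y) = -[(2/3)·log₂(2/3) + (1/3)·log₂(1/3)]
  = 0.3900 + 0.5283
  = 0.9183 bits
H(X,Y) = -[(2/3)·log₂(2/3) + (1/3)·log₂(1/3)]
  = 0.3900 + 0.5283
  = 0.9183 bits

I(X;Y) = H(X) + H(Y) - H(X,Y)
  = 0.9183 + 0.9183 - 0.9183
  = 0.9183 bits

min(H(X), H(Y)) = min(0.9183, 0.9183) = 0.9183 bits
Normalized MI = 0.9183 / 0.9183 = 1.0000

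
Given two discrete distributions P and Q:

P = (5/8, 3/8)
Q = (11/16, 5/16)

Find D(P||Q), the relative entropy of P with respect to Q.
D(P||Q) = Σ P(i) log₂(P(i)/Q(i))
  i=0: (5/8) × log₂((5/8)/(11/16)) = (5/8) × log₂(10/11) = -0.0859
  i=1: (3/8) × log₂((3/8)/(5/16)) = (3/8) × log₂(6/5) = 0.0986
D(P||Q) = -0.0859 + 0.0986
  = 0.0127 bits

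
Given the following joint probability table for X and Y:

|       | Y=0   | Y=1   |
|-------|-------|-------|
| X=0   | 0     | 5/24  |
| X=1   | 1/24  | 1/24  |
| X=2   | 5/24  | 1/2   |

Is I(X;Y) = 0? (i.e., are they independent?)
Marginal P(X) (row sums):
  P(X=0) = 0 + 5/24 = 5/24
  P(X=1) = 1/24 + 1/24 = 1/12
  P(X=2) = 5/24 + 1/2 = 17/24
Marginal P(Y) (column sums):
  P(Y=0) = 0 + 1/24 + 5/24 = 1/4
  P(Y=1) = 5/24 + 1/24 + 1/2 = 3/4

X and Y are independent iff P(X=i,Y=j) = P(X=i)·P(Y=j) for every cell.
  P(X=0)·P(Y=0) = 5/24 × 1/4 = 5/96, but P(X=0,Y=0) = 0 ✗

No, X and Y are not independent. Quantitatively, I(X;Y) > 0:

H(X) = -[(5/24)·log₂(5/24) + (1/12)·log₂(1/12) + (17/24)·log₂(17/24)]
  = 0.4715 + 0.2987 + 0.3524
  = 1.1226 bits
H(Y) = -[(1/4)·log₂(1/4) + (3/4)·log₂(3/4)]
  = 0.5000 + 0.3113
  = 0.8113 bits
H(X,Y) = -[(5/24)·log₂(5/24) + (1/24)·log₂(1/24) + (1/24)·log₂(1/24) + (5/24)·log₂(5/24) + (1/2)·log₂(1/2)]
  = 0.4715 + 0.1910 + 0.1910 + 0.4715 + 0.5000
  = 1.8250 bits
I(X;Y) = H(X) + H(Y) - H(X,Y) = 1.1226 + 0.8113 - 1.8250 = 0.1089 bits > 0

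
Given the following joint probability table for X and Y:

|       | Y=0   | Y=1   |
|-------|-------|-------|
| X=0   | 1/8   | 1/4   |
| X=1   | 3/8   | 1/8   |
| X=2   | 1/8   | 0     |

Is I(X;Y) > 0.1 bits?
Marginal P(X) (row sums):
  P(X=0) = 1/8 + 1/4 = 3/8
  P(X=1) = 3/8 + 1/8 = 1/2
  P(X=2) = 1/8 + 0 = 1/8
Marginal P(Y) (column sums):
  P(Y=0) = 1/8 + 3/8 + 1/8 = 5/8
  P(Y=1) = 1/4 + 1/8 + 0 = 3/8

H(X) = -[(3/8)·log₂(3/8) + (1/2)·log₂(1/2) + (1/8)·log₂(1/8)]
  = 0.5306 + 0.5000 + 0.3750
  = 1.4056 bits
H(Y) = -[(5/8)·log₂(5/8) + (3/8)·log₂(3/8)]
  = 0.4238 + 0.5306
  = 0.9544 bits
H(X,Y) = -[(1/8)·log₂(1/8) + (1/4)·log₂(1/4) + (3/8)·log₂(3/8) + (1/8)·log₂(1/8) + (1/8)·log₂(1/8)]
  = 0.3750 + 0.5000 + 0.5306 + 0.3750 + 0.3750
  = 2.1556 bits

I(X;Y) = H(X) + H(Y) - H(X,Y)
  = 1.4056 + 0.9544 - 2.1556
  = 0.2044 bits

Yes. I(X;Y) = 0.2044 bits, which is > 0.1 bits.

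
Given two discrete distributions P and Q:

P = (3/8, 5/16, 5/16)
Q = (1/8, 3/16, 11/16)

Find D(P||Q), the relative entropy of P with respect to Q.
D(P||Q) = Σ P(i) log₂(P(i)/Q(i))
  i=0: (3/8) × log₂((3/8)/(1/8)) = (3/8) × log₂(3) = 0.5944
  i=1: (5/16) × log₂((5/16)/(3/16)) = (5/16) × log₂(5/3) = 0.2303
  i=2: (5/16) × log₂((5/16)/(11/16)) = (5/16) × log₂(5/11) = -0.3555
D(P||Q) = 0.5944 + 0.2303 - 0.3555
  = 0.4692 bits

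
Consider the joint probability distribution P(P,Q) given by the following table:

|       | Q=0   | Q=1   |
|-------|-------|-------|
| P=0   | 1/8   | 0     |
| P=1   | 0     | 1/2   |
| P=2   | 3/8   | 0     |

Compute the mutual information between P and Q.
Marginal P(P) (row sums):
  P(P=0) = 1/8 + 0 = 1/8
  P(P=1) = 0 + 1/2 = 1/2
  P(P=2) = 3/8 + 0 = 3/8
Marginal P(Q) (column sums):
  P(Q=0) = 1/8 + 0 + 3/8 = 1/2
  P(Q=1) = 0 + 1/2 + 0 = 1/2

H(P) = -[(1/8)·log₂(1/8) + (1/2)·log₂(1/2) + (3/8)·log₂(3/8)]
  = 0.3750 + 0.5000 + 0.5306
  = 1.4056 bits
H(Q) = -[(1/2)·log₂(1/2) + (1/2)·log₂(1/2)]
  = 0.5000 + 0.5000
  = 1.0000 bits
H(P,Q) = -[(1/8)·log₂(1/8) + (1/2)·log₂(1/2) + (3/8)·log₂(3/8)]
  = 0.3750 + 0.5000 + 0.5306
  = 1.4056 bits

I(P;Q) = H(P) + H(Q) - H(P,Q)
  = 1.4056 + 1.0000 - 1.4056
  = 1.0000 bits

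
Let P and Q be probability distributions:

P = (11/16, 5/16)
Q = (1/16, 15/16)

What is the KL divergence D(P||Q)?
D(P||Q) = Σ P(i) log₂(P(i)/Q(i))
  i=0: (11/16) × log₂((11/16)/(1/16)) = (11/16) × log₂(11) = 2.3784
  i=1: (5/16) × log₂((5/16)/(15/16)) = (5/16) × log₂(1/3) = -0.4953
D(P||Q) = 2.3784 - 0.4953
  = 1.8831 bits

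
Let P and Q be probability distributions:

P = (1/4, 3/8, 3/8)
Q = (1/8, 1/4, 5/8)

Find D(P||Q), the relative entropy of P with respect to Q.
D(P||Q) = Σ P(i) log₂(P(i)/Q(i))
  i=0: (1/4) × log₂((1/4)/(1/8)) = (1/4) × log₂(2) = 0.2500
  i=1: (3/8) × log₂((3/8)/(1/4)) = (3/8) × log₂(3/2) = 0.2194
  i=2: (3/8) × log₂((3/8)/(5/8)) = (3/8) × log₂(3/5) = -0.2764
D(P||Q) = 0.2500 + 0.2194 - 0.2764
  = 0.1930 bits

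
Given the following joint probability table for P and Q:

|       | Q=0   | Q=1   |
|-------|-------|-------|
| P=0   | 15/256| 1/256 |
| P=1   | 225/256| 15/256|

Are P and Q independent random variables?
Marginal P(P) (row sums):
  P(P=0) = 15/256 + 1/256 = 1/16
  P(P=1) = 225/256 + 15/256 = 15/16
Marginal P(Q) (column sums):
  P(Q=0) = 15/256 + 225/256 = 15/16
  P(Q=1) = 1/256 + 15/256 = 1/16

P and Q are independent iff P(P=i,Q=j) = P(P=i)·P(Q=j) for every cell.
  P(P=0)·P(Q=0) = 1/16 × 15/16 = 15/256 = P(P=0,Q=0) ✓
  P(P=0)·P(Q=1) = 1/16 × 1/16 = 1/256 = P(P=0,Q=1) ✓
  P(P=1)·P(Q=0) = 15/16 × 15/16 = 225/256 = P(P=1,Q=0) ✓
  P(P=1)·P(Q=1) = 15/16 × 1/16 = 15/256 = P(P=1,Q=1) ✓

Yes, P and Q are independent: every cell factors, so I(P;Q) = 0 bits.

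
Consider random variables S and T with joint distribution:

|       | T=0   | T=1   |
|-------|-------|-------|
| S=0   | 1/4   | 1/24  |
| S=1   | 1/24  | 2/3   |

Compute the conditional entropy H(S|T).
Marginal P(T) (column sums):
  P(T=0) = 1/4 + 1/24 = 7/24
  P(T=1) = 1/24 + 2/3 = 17/24

H(S|T) = -Σ P(S,T)·log₂ P(S|T), where P(S|T) = P(S,T) / P(T)
  (S=0,T=0): P(S|T) = (1/4)/(7/24) = 6/7;  -(1/4)·log₂(6/7) = 0.0556
  (S=0,T=1): P(S|T) = (1/24)/(17/24) = 1/17;  -(1/24)·log₂(1/17) = 0.1703
  (S=1,T=0): P(S|T) = (1/24)/(7/24) = 1/7;  -(1/24)·log₂(1/7) = 0.1170
  (S=1,T=1): P(S|T) = (2/3)/(17/24) = 16/17;  -(2/3)·log₂(16/17) = 0.0583
H(S|T) = 0.0556 + 0.1703 + 0.1170 + 0.0583
  = 0.4012 bits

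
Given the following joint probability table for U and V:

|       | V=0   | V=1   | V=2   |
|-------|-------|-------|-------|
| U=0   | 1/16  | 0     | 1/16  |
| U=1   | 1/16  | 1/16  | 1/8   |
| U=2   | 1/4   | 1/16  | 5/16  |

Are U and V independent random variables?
Marginal P(U) (row sums):
  P(U=0) = 1/16 + 0 + 1/16 = 1/8
  P(U=1) = 1/16 + 1/16 + 1/8 = 1/4
  P(U=2) = 1/4 + 1/16 + 5/16 = 5/8
Marginal P(V) (column sums):
  P(V=0) = 1/16 + 1/16 + 1/4 = 3/8
  P(V=1) = 0 + 1/16 + 1/16 = 1/8
  P(V=2) = 1/16 + 1/8 + 5/16 = 1/2

U and V are independent iff P(U=i,V=j) = P(U=i)·P(V=j) for every cell.
  P(U=0)·P(V=0) = 1/8 × 3/8 = 3/64, but P(U=0,V=0) = 1/16 ✗

No, U and V are not independent. Quantitatively, I(U;V) > 0:

H(U) = -[(1/8)·log₂(1/8) + (1/4)·log₂(1/4) + (5/8)·log₂(5/8)]
  = 0.3750 + 0.5000 + 0.4238
  = 1.2988 bits
H(V) = -[(3/8)·log₂(3/8) + (1/8)·log₂(1/8) + (1/2)·log₂(1/2)]
  = 0.5306 + 0.3750 + 0.5000
  = 1.4056 bits
H(U,V) = -[(1/16)·log₂(1/16) + (1/16)·log₂(1/16) + (1/16)·log₂(1/16) + (1/16)·log₂(1/16) + (1/8)·log₂(1/8) + (1/4)·log₂(1/4) + (1/16)·log₂(1/16) + (5/16)·log₂(5/16)]
  = 0.2500 + 0.2500 + 0.2500 + 0.2500 + 0.3750 + 0.5000 + 0.2500 + 0.5244
  = 2.6494 bits
I(U;V) = H(U) + H(V) - H(U,V) = 1.2988 + 1.4056 - 2.6494 = 0.0550 bits > 0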